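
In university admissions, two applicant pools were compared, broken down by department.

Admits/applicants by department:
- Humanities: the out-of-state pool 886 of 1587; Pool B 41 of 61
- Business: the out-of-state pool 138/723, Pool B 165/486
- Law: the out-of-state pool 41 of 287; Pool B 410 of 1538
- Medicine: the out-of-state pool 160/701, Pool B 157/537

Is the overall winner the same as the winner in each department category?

No

Humanities: the out-of-state pool 886/1587 = 55.8%, Pool B 41/61 = 67.2% → Pool B
Business: the out-of-state pool 138/723 = 19.1%, Pool B 165/486 = 34.0% → Pool B
Law: the out-of-state pool 41/287 = 14.3%, Pool B 410/1538 = 26.7% → Pool B
Medicine: the out-of-state pool 160/701 = 22.8%, Pool B 157/537 = 29.2% → Pool B
Overall: the out-of-state pool 1225/3298 = 37.1%, Pool B 773/2622 = 29.5% → the out-of-state pool
Pool B wins each department group but the out-of-state pool wins overall — the comparison reverses. Pool B's applicants skew toward Law, which has a lower base rate.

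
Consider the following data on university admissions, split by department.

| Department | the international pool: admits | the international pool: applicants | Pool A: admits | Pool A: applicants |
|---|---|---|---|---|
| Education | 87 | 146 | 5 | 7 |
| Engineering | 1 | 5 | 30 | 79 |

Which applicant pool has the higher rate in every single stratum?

Education: the international pool 87/146 = 59.6%, Pool A 5/7 = 71.4% → Pool A
Engineering: the international pool 1/5 = 20.0%, Pool A 30/79 = 38.0% → Pool A
Pool A has the higher rate in both groups.

Pool A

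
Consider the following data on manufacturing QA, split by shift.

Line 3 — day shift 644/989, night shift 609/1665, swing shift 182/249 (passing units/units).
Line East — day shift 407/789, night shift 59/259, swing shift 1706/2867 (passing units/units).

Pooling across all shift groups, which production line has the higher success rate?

Line East

Day shift: Line 3 644/989 = 65.1%, Line East 407/789 = 51.6% → Line 3
Night shift: Line 3 609/1665 = 36.6%, Line East 59/259 = 22.8% → Line 3
Swing shift: Line 3 182/249 = 73.1%, Line East 1706/2867 = 59.5% → Line 3
Overall: Line 3 1435/2903 = 49.4%, Line East 2172/3915 = 55.5% → Line East
(Line 3 wins every shift group but Line East wins overall — Line 3's units skew toward the low-rate night shift group.)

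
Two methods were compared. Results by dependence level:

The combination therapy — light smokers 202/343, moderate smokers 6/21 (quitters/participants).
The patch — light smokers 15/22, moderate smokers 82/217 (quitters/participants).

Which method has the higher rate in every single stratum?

the patch

Light smokers: the combination therapy 202/343 = 58.9%, the patch 15/22 = 68.2% → the patch
Moderate smokers: the combination therapy 6/21 = 28.6%, the patch 82/217 = 37.8% → the patch
The patch has the higher rate in both groups.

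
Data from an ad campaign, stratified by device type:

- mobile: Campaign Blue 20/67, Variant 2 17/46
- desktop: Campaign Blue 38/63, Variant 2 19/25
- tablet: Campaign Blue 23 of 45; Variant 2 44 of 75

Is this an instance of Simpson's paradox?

No

Mobile: Campaign Blue 20/67 = 29.9%, Variant 2 17/46 = 37.0% → Variant 2
Desktop: Campaign Blue 38/63 = 60.3%, Variant 2 19/25 = 76.0% → Variant 2
Tablet: Campaign Blue 23/45 = 51.1%, Variant 2 44/75 = 58.7% → Variant 2
Overall: Campaign Blue 81/175 = 46.3%, Variant 2 80/146 = 54.8% → Variant 2
Variant 2 wins overall and in every device group — no reversal.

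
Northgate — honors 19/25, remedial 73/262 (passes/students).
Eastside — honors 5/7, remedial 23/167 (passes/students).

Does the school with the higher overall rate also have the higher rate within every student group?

Yes

Honors: Northgate 19/25 = 76.0%, Eastside 5/7 = 71.4% → Northgate
Remedial: Northgate 73/262 = 27.9%, Eastside 23/167 = 13.8% → Northgate
Overall: Northgate 92/287 = 32.1%, Eastside 28/174 = 16.1% → Northgate
Northgate wins overall and in every student group — no reversal.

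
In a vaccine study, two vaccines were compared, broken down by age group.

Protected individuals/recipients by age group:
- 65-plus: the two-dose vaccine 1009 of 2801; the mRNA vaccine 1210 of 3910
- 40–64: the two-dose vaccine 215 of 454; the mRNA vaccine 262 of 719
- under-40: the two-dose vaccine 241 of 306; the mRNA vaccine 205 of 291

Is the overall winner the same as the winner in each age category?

65-plus: the two-dose vaccine 1009/2801 = 36.0%, the mRNA vaccine 1210/3910 = 30.9% → the two-dose vaccine
40–64: the two-dose vaccine 215/454 = 47.4%, the mRNA vaccine 262/719 = 36.4% → the two-dose vaccine
Under-40: the two-dose vaccine 241/306 = 78.8%, the mRNA vaccine 205/291 = 70.4% → the two-dose vaccine
Overall: the two-dose vaccine 1465/3561 = 41.1%, the mRNA vaccine 1677/4920 = 34.1% → the two-dose vaccine
The two-dose vaccine wins overall and in every age group — no reversal.

Yes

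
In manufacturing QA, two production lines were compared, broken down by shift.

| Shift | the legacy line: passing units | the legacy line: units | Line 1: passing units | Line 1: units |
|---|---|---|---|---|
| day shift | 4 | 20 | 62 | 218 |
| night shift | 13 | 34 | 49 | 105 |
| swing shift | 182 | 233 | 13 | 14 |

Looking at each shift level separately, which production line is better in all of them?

Line 1

Day shift: the legacy line 4/20 = 20.0%, Line 1 62/218 = 28.4% → Line 1
Night shift: the legacy line 13/34 = 38.2%, Line 1 49/105 = 46.7% → Line 1
Swing shift: the legacy line 182/233 = 78.1%, Line 1 13/14 = 92.9% → Line 1
Line 1 has the higher rate in all 3 groups.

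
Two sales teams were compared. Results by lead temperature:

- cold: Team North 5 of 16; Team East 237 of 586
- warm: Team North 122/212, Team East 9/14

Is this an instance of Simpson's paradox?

Yes

Cold: Team North 5/16 = 31.2%, Team East 237/586 = 40.4% → Team East
Warm: Team North 122/212 = 57.5%, Team East 9/14 = 64.3% → Team East
Overall: Team North 127/228 = 55.7%, Team East 246/600 = 41.0% → Team North
Team East wins each lead group but Team North wins overall — the comparison reverses. Team East's leads skew toward cold, which has a lower base rate.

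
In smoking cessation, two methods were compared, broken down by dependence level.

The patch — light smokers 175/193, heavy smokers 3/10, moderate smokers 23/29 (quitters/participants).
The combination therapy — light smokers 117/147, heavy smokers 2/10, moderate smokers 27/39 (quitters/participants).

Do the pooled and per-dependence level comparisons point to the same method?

Light smokers: the patch 175/193 = 90.7%, the combination therapy 117/147 = 79.6% → the patch
Heavy smokers: the patch 3/10 = 30.0%, the combination therapy 2/10 = 20.0% → the patch
Moderate smokers: the patch 23/29 = 79.3%, the combination therapy 27/39 = 69.2% → the patch
Overall: the patch 201/232 = 86.6%, the combination therapy 146/196 = 74.5% → the patch
The patch wins overall and in every dependence group — no reversal.

Yes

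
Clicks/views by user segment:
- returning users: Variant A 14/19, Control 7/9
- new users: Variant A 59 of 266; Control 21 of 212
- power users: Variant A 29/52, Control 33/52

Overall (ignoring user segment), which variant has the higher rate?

Returning users: Variant A 14/19 = 73.7%, Control 7/9 = 77.8% → Control
New users: Variant A 59/266 = 22.2%, Control 21/212 = 9.9% → Variant A
Power users: Variant A 29/52 = 55.8%, Control 33/52 = 63.5% → Control
Overall: Variant A 102/337 = 30.3%, Control 61/273 = 22.3% → Variant A
(Neither sweeps every user group, but Variant A has the higher pooled rate.)

Variant A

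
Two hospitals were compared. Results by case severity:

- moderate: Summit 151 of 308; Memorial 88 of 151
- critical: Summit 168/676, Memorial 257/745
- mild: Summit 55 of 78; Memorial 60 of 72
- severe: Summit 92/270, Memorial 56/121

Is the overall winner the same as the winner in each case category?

Moderate: Summit 151/308 = 49.0%, Memorial 88/151 = 58.3% → Memorial
Critical: Summit 168/676 = 24.9%, Memorial 257/745 = 34.5% → Memorial
Mild: Summit 55/78 = 70.5%, Memorial 60/72 = 83.3% → Memorial
Severe: Summit 92/270 = 34.1%, Memorial 56/121 = 46.3% → Memorial
Overall: Summit 466/1332 = 35.0%, Memorial 461/1089 = 42.3% → Memorial
Memorial wins overall and in every case group — no reversal.

Yes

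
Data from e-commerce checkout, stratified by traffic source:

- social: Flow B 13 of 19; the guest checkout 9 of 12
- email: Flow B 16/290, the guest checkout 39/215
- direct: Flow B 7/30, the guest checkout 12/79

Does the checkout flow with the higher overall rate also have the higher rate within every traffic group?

Social: Flow B 13/19 = 68.4%, the guest checkout 9/12 = 75.0% → the guest checkout
Email: Flow B 16/290 = 5.5%, the guest checkout 39/215 = 18.1% → the guest checkout
Direct: Flow B 7/30 = 23.3%, the guest checkout 12/79 = 15.2% → Flow B
Overall: Flow B 36/339 = 10.6%, the guest checkout 60/306 = 19.6% → the guest checkout
Neither sweeps: Flow B wins 1 of 3 groups, the guest checkout wins 2. The guest checkout wins overall but not every group — no Simpson reversal.

No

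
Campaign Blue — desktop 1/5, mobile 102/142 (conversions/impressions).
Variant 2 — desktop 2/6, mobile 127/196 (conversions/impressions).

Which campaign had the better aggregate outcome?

Desktop: Campaign Blue 1/5 = 20.0%, Variant 2 2/6 = 33.3% → Variant 2
Mobile: Campaign Blue 102/142 = 71.8%, Variant 2 127/196 = 64.8% → Campaign Blue
Overall: Campaign Blue 103/147 = 70.1%, Variant 2 129/202 = 63.9% → Campaign Blue
(Neither sweeps every device group, but Campaign Blue has the higher pooled rate.)

Campaign Blue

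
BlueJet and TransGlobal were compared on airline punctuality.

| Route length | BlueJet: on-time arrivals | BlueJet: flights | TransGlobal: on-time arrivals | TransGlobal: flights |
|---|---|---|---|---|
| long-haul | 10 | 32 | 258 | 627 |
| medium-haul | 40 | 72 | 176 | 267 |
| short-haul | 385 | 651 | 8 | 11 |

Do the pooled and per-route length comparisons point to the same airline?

No

Long-haul: BlueJet 10/32 = 31.2%, TransGlobal 258/627 = 41.1% → TransGlobal
Medium-haul: BlueJet 40/72 = 55.6%, TransGlobal 176/267 = 65.9% → TransGlobal
Short-haul: BlueJet 385/651 = 59.1%, TransGlobal 8/11 = 72.7% → TransGlobal
Overall: BlueJet 435/755 = 57.6%, TransGlobal 442/905 = 48.8% → BlueJet
TransGlobal wins each route group but BlueJet wins overall — the comparison reverses. TransGlobal's flights skew toward long-haul, which has a lower base rate.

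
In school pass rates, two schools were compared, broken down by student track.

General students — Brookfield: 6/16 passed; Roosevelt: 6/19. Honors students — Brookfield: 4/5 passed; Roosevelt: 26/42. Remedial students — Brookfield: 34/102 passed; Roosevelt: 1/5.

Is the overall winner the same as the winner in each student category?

No

General: Brookfield 6/16 = 37.5%, Roosevelt 6/19 = 31.6% → Brookfield
Honors: Brookfield 4/5 = 80.0%, Roosevelt 26/42 = 61.9% → Brookfield
Remedial: Brookfield 34/102 = 33.3%, Roosevelt 1/5 = 20.0% → Brookfield
Overall: Brookfield 44/123 = 35.8%, Roosevelt 33/66 = 50.0% → Roosevelt
Brookfield wins each student group but Roosevelt wins overall — the comparison reverses. Brookfield's students skew toward remedial, which has a lower base rate.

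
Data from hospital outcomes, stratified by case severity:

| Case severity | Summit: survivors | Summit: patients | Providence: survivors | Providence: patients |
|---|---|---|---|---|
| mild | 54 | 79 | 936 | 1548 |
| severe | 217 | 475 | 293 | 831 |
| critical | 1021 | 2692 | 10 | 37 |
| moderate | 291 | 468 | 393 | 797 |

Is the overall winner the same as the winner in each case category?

Mild: Summit 54/79 = 68.4%, Providence 936/1548 = 60.5% → Summit
Severe: Summit 217/475 = 45.7%, Providence 293/831 = 35.3% → Summit
Critical: Summit 1021/2692 = 37.9%, Providence 10/37 = 27.0% → Summit
Moderate: Summit 291/468 = 62.2%, Providence 393/797 = 49.3% → Summit
Overall: Summit 1583/3714 = 42.6%, Providence 1632/3213 = 50.8% → Providence
Summit wins each case group but Providence wins overall — the comparison reverses. Summit's patients skew toward critical, which has a lower base rate.

No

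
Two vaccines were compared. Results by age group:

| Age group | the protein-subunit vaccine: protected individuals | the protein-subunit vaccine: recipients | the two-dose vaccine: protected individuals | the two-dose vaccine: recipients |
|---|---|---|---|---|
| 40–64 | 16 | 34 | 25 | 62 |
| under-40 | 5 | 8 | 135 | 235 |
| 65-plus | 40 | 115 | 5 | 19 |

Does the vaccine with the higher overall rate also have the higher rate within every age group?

No

40–64: the protein-subunit vaccine 16/34 = 47.1%, the two-dose vaccine 25/62 = 40.3% → the protein-subunit vaccine
Under-40: the protein-subunit vaccine 5/8 = 62.5%, the two-dose vaccine 135/235 = 57.4% → the protein-subunit vaccine
65-plus: the protein-subunit vaccine 40/115 = 34.8%, the two-dose vaccine 5/19 = 26.3% → the protein-subunit vaccine
Overall: the protein-subunit vaccine 61/157 = 38.9%, the two-dose vaccine 165/316 = 52.2% → the two-dose vaccine
The protein-subunit vaccine wins each age group but the two-dose vaccine wins overall — the comparison reverses. The protein-subunit vaccine's recipients skew toward 65-plus, which has a lower base rate.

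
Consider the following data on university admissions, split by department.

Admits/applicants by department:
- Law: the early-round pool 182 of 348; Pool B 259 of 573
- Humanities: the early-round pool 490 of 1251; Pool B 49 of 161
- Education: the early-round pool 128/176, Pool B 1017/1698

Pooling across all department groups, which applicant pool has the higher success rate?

Law: the early-round pool 182/348 = 52.3%, Pool B 259/573 = 45.2% → the early-round pool
Humanities: the early-round pool 490/1251 = 39.2%, Pool B 49/161 = 30.4% → the early-round pool
Education: the early-round pool 128/176 = 72.7%, Pool B 1017/1698 = 59.9% → the early-round pool
Overall: the early-round pool 800/1775 = 45.1%, Pool B 1325/2432 = 54.5% → Pool B
(The early-round pool wins every department group but Pool B wins overall — the early-round pool's applicants skew toward the low-rate Humanities group.)

Pool B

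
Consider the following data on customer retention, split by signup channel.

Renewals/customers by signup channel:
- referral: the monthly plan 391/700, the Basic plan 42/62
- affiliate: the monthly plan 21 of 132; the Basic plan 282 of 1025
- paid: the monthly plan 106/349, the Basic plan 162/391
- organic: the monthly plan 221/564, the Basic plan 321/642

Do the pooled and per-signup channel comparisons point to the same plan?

No

Referral: the monthly plan 391/700 = 55.9%, the Basic plan 42/62 = 67.7% → the Basic plan
Affiliate: the monthly plan 21/132 = 15.9%, the Basic plan 282/1025 = 27.5% → the Basic plan
Paid: the monthly plan 106/349 = 30.4%, the Basic plan 162/391 = 41.4% → the Basic plan
Organic: the monthly plan 221/564 = 39.2%, the Basic plan 321/642 = 50.0% → the Basic plan
Overall: the monthly plan 739/1745 = 42.3%, the Basic plan 807/2120 = 38.1% → the monthly plan
The Basic plan wins each signup group but the monthly plan wins overall — the comparison reverses. The Basic plan's customers skew toward affiliate, which has a lower base rate.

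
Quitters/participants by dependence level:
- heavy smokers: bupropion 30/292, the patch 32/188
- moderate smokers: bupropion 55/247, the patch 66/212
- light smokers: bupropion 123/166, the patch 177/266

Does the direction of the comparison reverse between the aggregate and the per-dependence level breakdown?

Heavy smokers: bupropion 30/292 = 10.3%, the patch 32/188 = 17.0% → the patch
Moderate smokers: bupropion 55/247 = 22.3%, the patch 66/212 = 31.1% → the patch
Light smokers: bupropion 123/166 = 74.1%, the patch 177/266 = 66.5% → bupropion
Overall: bupropion 208/705 = 29.5%, the patch 275/666 = 41.3% → the patch
Neither sweeps: bupropion wins 1 of 3 groups, the patch wins 2. The patch wins overall but not every group — no Simpson reversal.

No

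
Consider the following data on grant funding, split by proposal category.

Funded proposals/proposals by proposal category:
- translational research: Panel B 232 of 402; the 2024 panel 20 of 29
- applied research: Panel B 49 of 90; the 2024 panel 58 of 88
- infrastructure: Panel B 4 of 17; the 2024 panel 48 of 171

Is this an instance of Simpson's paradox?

Yes

Translational research: Panel B 232/402 = 57.7%, the 2024 panel 20/29 = 69.0% → the 2024 panel
Applied research: Panel B 49/90 = 54.4%, the 2024 panel 58/88 = 65.9% → the 2024 panel
Infrastructure: Panel B 4/17 = 23.5%, the 2024 panel 48/171 = 28.1% → the 2024 panel
Overall: Panel B 285/509 = 56.0%, the 2024 panel 126/288 = 43.8% → Panel B
The 2024 panel wins each proposal group but Panel B wins overall — the comparison reverses. The 2024 panel's proposals skew toward infrastructure, which has a lower base rate.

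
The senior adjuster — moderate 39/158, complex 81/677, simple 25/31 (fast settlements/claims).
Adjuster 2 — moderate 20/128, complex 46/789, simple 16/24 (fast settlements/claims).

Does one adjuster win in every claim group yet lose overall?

Moderate: the senior adjuster 39/158 = 24.7%, Adjuster 2 20/128 = 15.6% → the senior adjuster
Complex: the senior adjuster 81/677 = 12.0%, Adjuster 2 46/789 = 5.8% → the senior adjuster
Simple: the senior adjuster 25/31 = 80.6%, Adjuster 2 16/24 = 66.7% → the senior adjuster
Overall: the senior adjuster 145/866 = 16.7%, Adjuster 2 82/941 = 8.7% → the senior adjuster
The senior adjuster wins overall and in every claim group — no reversal.

No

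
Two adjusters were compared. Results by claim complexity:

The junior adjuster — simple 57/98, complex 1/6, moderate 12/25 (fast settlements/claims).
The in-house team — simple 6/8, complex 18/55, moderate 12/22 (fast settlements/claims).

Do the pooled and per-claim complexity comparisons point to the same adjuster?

Simple: the junior adjuster 57/98 = 58.2%, the in-house team 6/8 = 75.0% → the in-house team
Complex: the junior adjuster 1/6 = 16.7%, the in-house team 18/55 = 32.7% → the in-house team
Moderate: the junior adjuster 12/25 = 48.0%, the in-house team 12/22 = 54.5% → the in-house team
Overall: the junior adjuster 70/129 = 54.3%, the in-house team 36/85 = 42.4% → the junior adjuster
The in-house team wins each claim group but the junior adjuster wins overall — the comparison reverses. The in-house team's claims skew toward complex, which has a lower base rate.

No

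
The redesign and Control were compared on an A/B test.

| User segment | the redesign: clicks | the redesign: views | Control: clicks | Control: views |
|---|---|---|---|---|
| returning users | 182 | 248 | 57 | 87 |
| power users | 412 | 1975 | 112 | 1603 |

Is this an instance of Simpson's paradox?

Returning users: the redesign 182/248 = 73.4%, Control 57/87 = 65.5% → the redesign
Power users: the redesign 412/1975 = 20.9%, Control 112/1603 = 7.0% → the redesign
Overall: the redesign 594/2223 = 26.7%, Control 169/1690 = 10.0% → the redesign
The redesign wins overall and in every user group — no reversal.

No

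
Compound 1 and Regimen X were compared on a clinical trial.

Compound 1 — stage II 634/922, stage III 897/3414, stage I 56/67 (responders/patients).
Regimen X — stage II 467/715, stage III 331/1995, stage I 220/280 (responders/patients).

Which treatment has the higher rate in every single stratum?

Compound 1

Stage II: Compound 1 634/922 = 68.8%, Regimen X 467/715 = 65.3% → Compound 1
Stage III: Compound 1 897/3414 = 26.3%, Regimen X 331/1995 = 16.6% → Compound 1
Stage I: Compound 1 56/67 = 83.6%, Regimen X 220/280 = 78.6% → Compound 1
Compound 1 has the higher rate in all 3 groups.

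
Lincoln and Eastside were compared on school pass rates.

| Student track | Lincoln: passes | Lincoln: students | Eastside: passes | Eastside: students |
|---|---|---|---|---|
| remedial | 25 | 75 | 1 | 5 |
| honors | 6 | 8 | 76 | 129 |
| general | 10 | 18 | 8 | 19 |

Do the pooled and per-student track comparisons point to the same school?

No

Remedial: Lincoln 25/75 = 33.3%, Eastside 1/5 = 20.0% → Lincoln
Honors: Lincoln 6/8 = 75.0%, Eastside 76/129 = 58.9% → Lincoln
General: Lincoln 10/18 = 55.6%, Eastside 8/19 = 42.1% → Lincoln
Overall: Lincoln 41/101 = 40.6%, Eastside 85/153 = 55.6% → Eastside
Lincoln wins each student group but Eastside wins overall — the comparison reverses. Lincoln's students skew toward remedial, which has a lower base rate.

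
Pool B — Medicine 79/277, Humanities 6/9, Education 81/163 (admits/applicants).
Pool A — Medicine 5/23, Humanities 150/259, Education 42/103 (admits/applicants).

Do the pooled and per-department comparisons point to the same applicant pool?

No

Medicine: Pool B 79/277 = 28.5%, Pool A 5/23 = 21.7% → Pool B
Humanities: Pool B 6/9 = 66.7%, Pool A 150/259 = 57.9% → Pool B
Education: Pool B 81/163 = 49.7%, Pool A 42/103 = 40.8% → Pool B
Overall: Pool B 166/449 = 37.0%, Pool A 197/385 = 51.2% → Pool A
Pool B wins each department group but Pool A wins overall — the comparison reverses. Pool B's applicants skew toward Medicine, which has a lower base rate.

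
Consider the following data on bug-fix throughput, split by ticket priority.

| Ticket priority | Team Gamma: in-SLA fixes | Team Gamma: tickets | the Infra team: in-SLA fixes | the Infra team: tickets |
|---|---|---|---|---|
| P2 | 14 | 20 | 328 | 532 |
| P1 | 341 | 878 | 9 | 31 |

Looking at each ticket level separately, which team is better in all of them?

P2: Team Gamma 14/20 = 70.0%, the Infra team 328/532 = 61.7% → Team Gamma
P1: Team Gamma 341/878 = 38.8%, the Infra team 9/31 = 29.0% → Team Gamma
Team Gamma has the higher rate in both groups.

Team Gamma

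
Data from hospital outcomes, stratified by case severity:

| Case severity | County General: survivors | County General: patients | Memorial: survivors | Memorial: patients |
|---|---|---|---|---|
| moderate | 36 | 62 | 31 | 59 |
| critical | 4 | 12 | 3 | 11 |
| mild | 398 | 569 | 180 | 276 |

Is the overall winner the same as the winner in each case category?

Moderate: County General 36/62 = 58.1%, Memorial 31/59 = 52.5% → County General
Critical: County General 4/12 = 33.3%, Memorial 3/11 = 27.3% → County General
Mild: County General 398/569 = 69.9%, Memorial 180/276 = 65.2% → County General
Overall: County General 438/643 = 68.1%, Memorial 214/346 = 61.8% → County General
County General wins overall and in every case group — no reversal.

Yes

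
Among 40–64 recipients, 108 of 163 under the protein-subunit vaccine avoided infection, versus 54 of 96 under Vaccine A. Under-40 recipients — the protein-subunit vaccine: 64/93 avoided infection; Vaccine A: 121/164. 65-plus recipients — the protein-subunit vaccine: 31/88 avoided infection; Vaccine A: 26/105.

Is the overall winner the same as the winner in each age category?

No

40–64: the protein-subunit vaccine 108/163 = 66.3%, Vaccine A 54/96 = 56.2% → the protein-subunit vaccine
Under-40: the protein-subunit vaccine 64/93 = 68.8%, Vaccine A 121/164 = 73.8% → Vaccine A
65-plus: the protein-subunit vaccine 31/88 = 35.2%, Vaccine A 26/105 = 24.8% → the protein-subunit vaccine
Overall: the protein-subunit vaccine 203/344 = 59.0%, Vaccine A 201/365 = 55.1% → the protein-subunit vaccine
Neither sweeps: the protein-subunit vaccine wins 2 of 3 groups, Vaccine A wins 1. The protein-subunit vaccine wins overall but not every group — no Simpson reversal.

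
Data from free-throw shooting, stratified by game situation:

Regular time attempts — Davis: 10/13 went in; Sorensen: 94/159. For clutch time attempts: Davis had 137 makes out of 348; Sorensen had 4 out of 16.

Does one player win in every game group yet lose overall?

Yes

Regular time: Davis 10/13 = 76.9%, Sorensen 94/159 = 59.1% → Davis
Clutch time: Davis 137/348 = 39.4%, Sorensen 4/16 = 25.0% → Davis
Overall: Davis 147/361 = 40.7%, Sorensen 98/175 = 56.0% → Sorensen
Davis wins each game group but Sorensen wins overall — the comparison reverses. Davis's attempts skew toward clutch time, which has a lower base rate.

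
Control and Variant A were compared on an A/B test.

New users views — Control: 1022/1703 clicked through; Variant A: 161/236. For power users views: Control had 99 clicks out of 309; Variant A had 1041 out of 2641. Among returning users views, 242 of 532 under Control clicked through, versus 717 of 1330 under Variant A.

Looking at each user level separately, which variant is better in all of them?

New users: Control 1022/1703 = 60.0%, Variant A 161/236 = 68.2% → Variant A
Power users: Control 99/309 = 32.0%, Variant A 1041/2641 = 39.4% → Variant A
Returning users: Control 242/532 = 45.5%, Variant A 717/1330 = 53.9% → Variant A
Variant A has the higher rate in all 3 groups.

Variant A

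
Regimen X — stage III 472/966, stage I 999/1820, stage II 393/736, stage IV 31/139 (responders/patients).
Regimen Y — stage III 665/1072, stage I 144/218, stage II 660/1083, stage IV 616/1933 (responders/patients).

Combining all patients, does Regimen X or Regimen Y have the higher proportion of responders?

Regimen X

Stage III: Regimen X 472/966 = 48.9%, Regimen Y 665/1072 = 62.0% → Regimen Y
Stage I: Regimen X 999/1820 = 54.9%, Regimen Y 144/218 = 66.1% → Regimen Y
Stage II: Regimen X 393/736 = 53.4%, Regimen Y 660/1083 = 60.9% → Regimen Y
Stage IV: Regimen X 31/139 = 22.3%, Regimen Y 616/1933 = 31.9% → Regimen Y
Overall: Regimen X 1895/3661 = 51.8%, Regimen Y 2085/4306 = 48.4% → Regimen X
(Regimen Y wins every disease group but Regimen X wins overall — Regimen Y's patients skew toward the low-rate stage IV group.)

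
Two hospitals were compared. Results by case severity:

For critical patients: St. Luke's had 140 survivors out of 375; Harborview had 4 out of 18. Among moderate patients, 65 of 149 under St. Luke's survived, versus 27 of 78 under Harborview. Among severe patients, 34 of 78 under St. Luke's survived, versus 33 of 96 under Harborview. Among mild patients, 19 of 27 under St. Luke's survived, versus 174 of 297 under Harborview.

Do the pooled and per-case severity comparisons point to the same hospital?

Critical: St. Luke's 140/375 = 37.3%, Harborview 4/18 = 22.2% → St. Luke's
Moderate: St. Luke's 65/149 = 43.6%, Harborview 27/78 = 34.6% → St. Luke's
Severe: St. Luke's 34/78 = 43.6%, Harborview 33/96 = 34.4% → St. Luke's
Mild: St. Luke's 19/27 = 70.4%, Harborview 174/297 = 58.6% → St. Luke's
Overall: St. Luke's 258/629 = 41.0%, Harborview 238/489 = 48.7% → Harborview
St. Luke's wins each case group but Harborview wins overall — the comparison reverses. St. Luke's's patients skew toward critical, which has a lower base rate.

No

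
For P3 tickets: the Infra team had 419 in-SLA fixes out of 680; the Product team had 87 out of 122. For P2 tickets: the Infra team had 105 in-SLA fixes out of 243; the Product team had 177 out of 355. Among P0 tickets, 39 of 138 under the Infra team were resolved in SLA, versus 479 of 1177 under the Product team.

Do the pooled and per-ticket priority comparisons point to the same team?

P3: the Infra team 419/680 = 61.6%, the Product team 87/122 = 71.3% → the Product team
P2: the Infra team 105/243 = 43.2%, the Product team 177/355 = 49.9% → the Product team
P0: the Infra team 39/138 = 28.3%, the Product team 479/1177 = 40.7% → the Product team
Overall: the Infra team 563/1061 = 53.1%, the Product team 743/1654 = 44.9% → the Infra team
The Product team wins each ticket group but the Infra team wins overall — the comparison reverses. The Product team's tickets skew toward P0, which has a lower base rate.

No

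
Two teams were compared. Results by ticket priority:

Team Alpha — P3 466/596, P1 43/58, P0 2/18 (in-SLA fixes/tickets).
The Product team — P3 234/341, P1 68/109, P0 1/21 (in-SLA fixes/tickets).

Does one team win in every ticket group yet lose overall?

No

P3: Team Alpha 466/596 = 78.2%, the Product team 234/341 = 68.6% → Team Alpha
P1: Team Alpha 43/58 = 74.1%, the Product team 68/109 = 62.4% → Team Alpha
P0: Team Alpha 2/18 = 11.1%, the Product team 1/21 = 4.8% → Team Alpha
Overall: Team Alpha 511/672 = 76.0%, the Product team 303/471 = 64.3% → Team Alpha
Team Alpha wins overall and in every ticket group — no reversal.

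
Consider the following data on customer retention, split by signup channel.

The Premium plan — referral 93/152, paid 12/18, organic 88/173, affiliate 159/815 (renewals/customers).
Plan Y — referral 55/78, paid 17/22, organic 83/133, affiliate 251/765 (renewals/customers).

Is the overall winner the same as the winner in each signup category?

Yes

Referral: the Premium plan 93/152 = 61.2%, Plan Y 55/78 = 70.5% → Plan Y
Paid: the Premium plan 12/18 = 66.7%, Plan Y 17/22 = 77.3% → Plan Y
Organic: the Premium plan 88/173 = 50.9%, Plan Y 83/133 = 62.4% → Plan Y
Affiliate: the Premium plan 159/815 = 19.5%, Plan Y 251/765 = 32.8% → Plan Y
Overall: the Premium plan 352/1158 = 30.4%, Plan Y 406/998 = 40.7% → Plan Y
Plan Y wins overall and in every signup group — no reversal.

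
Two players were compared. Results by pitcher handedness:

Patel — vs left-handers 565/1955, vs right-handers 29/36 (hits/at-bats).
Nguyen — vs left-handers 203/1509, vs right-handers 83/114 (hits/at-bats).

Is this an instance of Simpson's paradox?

No

Vs left-handers: Patel 565/1955 = 28.9%, Nguyen 203/1509 = 13.5% → Patel
Vs right-handers: Patel 29/36 = 80.6%, Nguyen 83/114 = 72.8% → Patel
Overall: Patel 594/1991 = 29.8%, Nguyen 286/1623 = 17.6% → Patel
Patel wins overall and in every pitcher group — no reversal.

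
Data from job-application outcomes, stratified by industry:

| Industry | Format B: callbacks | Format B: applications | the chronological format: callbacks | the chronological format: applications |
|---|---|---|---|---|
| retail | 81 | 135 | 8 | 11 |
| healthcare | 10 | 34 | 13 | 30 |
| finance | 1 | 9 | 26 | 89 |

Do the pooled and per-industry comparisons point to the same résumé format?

Retail: Format B 81/135 = 60.0%, the chronological format 8/11 = 72.7% → the chronological format
Healthcare: Format B 10/34 = 29.4%, the chronological format 13/30 = 43.3% → the chronological format
Finance: Format B 1/9 = 11.1%, the chronological format 26/89 = 29.2% → the chronological format
Overall: Format B 92/178 = 51.7%, the chronological format 47/130 = 36.2% → Format B
The chronological format wins each industry group but Format B wins overall — the comparison reverses. The chronological format's applications skew toward finance, which has a lower base rate.

No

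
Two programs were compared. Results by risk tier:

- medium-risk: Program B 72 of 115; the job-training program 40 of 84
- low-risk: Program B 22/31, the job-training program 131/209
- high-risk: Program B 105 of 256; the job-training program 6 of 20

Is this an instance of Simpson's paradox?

Yes

Medium-risk: Program B 72/115 = 62.6%, the job-training program 40/84 = 47.6% → Program B
Low-risk: Program B 22/31 = 71.0%, the job-training program 131/209 = 62.7% → Program B
High-risk: Program B 105/256 = 41.0%, the job-training program 6/20 = 30.0% → Program B
Overall: Program B 199/402 = 49.5%, the job-training program 177/313 = 56.5% → the job-training program
Program B wins each risk group but the job-training program wins overall — the comparison reverses. Program B's participants skew toward high-risk, which has a lower base rate.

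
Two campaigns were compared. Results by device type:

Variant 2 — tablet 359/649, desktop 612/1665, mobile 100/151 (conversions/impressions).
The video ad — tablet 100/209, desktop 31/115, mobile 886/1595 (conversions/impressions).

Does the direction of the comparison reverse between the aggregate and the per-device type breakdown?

Tablet: Variant 2 359/649 = 55.3%, the video ad 100/209 = 47.8% → Variant 2
Desktop: Variant 2 612/1665 = 36.8%, the video ad 31/115 = 27.0% → Variant 2
Mobile: Variant 2 100/151 = 66.2%, the video ad 886/1595 = 55.5% → Variant 2
Overall: Variant 2 1071/2465 = 43.4%, the video ad 1017/1919 = 53.0% → the video ad
Variant 2 wins each device group but the video ad wins overall — the comparison reverses. Variant 2's impressions skew toward desktop, which has a lower base rate.

Yes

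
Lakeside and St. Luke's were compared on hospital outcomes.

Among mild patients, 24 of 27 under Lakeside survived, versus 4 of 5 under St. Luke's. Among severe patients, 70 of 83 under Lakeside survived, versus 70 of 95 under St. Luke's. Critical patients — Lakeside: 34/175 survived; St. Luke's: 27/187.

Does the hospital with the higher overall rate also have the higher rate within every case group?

Mild: Lakeside 24/27 = 88.9%, St. Luke's 4/5 = 80.0% → Lakeside
Severe: Lakeside 70/83 = 84.3%, St. Luke's 70/95 = 73.7% → Lakeside
Critical: Lakeside 34/175 = 19.4%, St. Luke's 27/187 = 14.4% → Lakeside
Overall: Lakeside 128/285 = 44.9%, St. Luke's 101/287 = 35.2% → Lakeside
Lakeside wins overall and in every case group — no reversal.

Yes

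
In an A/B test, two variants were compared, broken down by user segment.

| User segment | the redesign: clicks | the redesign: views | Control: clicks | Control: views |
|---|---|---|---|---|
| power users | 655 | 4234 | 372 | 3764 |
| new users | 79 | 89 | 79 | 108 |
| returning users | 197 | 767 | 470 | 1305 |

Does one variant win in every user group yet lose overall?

No

Power users: the redesign 655/4234 = 15.5%, Control 372/3764 = 9.9% → the redesign
New users: the redesign 79/89 = 88.8%, Control 79/108 = 73.1% → the redesign
Returning users: the redesign 197/767 = 25.7%, Control 470/1305 = 36.0% → Control
Overall: the redesign 931/5090 = 18.3%, Control 921/5177 = 17.8% → the redesign
Neither sweeps: the redesign wins 2 of 3 groups, Control wins 1. The redesign wins overall but not every group — no Simpson reversal.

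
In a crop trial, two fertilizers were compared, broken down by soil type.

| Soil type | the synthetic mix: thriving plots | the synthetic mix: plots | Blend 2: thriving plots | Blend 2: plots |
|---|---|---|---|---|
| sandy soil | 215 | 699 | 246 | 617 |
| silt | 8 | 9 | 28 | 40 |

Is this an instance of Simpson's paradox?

Sandy soil: the synthetic mix 215/699 = 30.8%, Blend 2 246/617 = 39.9% → Blend 2
Silt: the synthetic mix 8/9 = 88.9%, Blend 2 28/40 = 70.0% → the synthetic mix
Overall: the synthetic mix 223/708 = 31.5%, Blend 2 274/657 = 41.7% → Blend 2
Neither sweeps: the synthetic mix wins 1 of 2 groups, Blend 2 wins 1. Blend 2 wins overall but not every group — no Simpson reversal.

No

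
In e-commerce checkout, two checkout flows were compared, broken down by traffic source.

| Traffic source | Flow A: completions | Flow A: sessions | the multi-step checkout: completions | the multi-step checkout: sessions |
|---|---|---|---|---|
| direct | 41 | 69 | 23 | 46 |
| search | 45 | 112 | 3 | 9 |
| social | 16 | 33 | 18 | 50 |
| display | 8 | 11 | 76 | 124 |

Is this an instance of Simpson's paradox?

Direct: Flow A 41/69 = 59.4%, the multi-step checkout 23/46 = 50.0% → Flow A
Search: Flow A 45/112 = 40.2%, the multi-step checkout 3/9 = 33.3% → Flow A
Social: Flow A 16/33 = 48.5%, the multi-step checkout 18/50 = 36.0% → Flow A
Display: Flow A 8/11 = 72.7%, the multi-step checkout 76/124 = 61.3% → Flow A
Overall: Flow A 110/225 = 48.9%, the multi-step checkout 120/229 = 52.4% → the multi-step checkout
Flow A wins each traffic group but the multi-step checkout wins overall — the comparison reverses. Flow A's sessions skew toward search, which has a lower base rate.

Yes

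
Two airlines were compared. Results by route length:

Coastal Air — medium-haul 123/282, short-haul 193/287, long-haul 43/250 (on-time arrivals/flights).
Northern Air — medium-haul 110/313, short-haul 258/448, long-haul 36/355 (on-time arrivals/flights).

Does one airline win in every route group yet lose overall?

No

Medium-haul: Coastal Air 123/282 = 43.6%, Northern Air 110/313 = 35.1% → Coastal Air
Short-haul: Coastal Air 193/287 = 67.2%, Northern Air 258/448 = 57.6% → Coastal Air
Long-haul: Coastal Air 43/250 = 17.2%, Northern Air 36/355 = 10.1% → Coastal Air
Overall: Coastal Air 359/819 = 43.8%, Northern Air 404/1116 = 36.2% → Coastal Air
Coastal Air wins overall and in every route group — no reversal.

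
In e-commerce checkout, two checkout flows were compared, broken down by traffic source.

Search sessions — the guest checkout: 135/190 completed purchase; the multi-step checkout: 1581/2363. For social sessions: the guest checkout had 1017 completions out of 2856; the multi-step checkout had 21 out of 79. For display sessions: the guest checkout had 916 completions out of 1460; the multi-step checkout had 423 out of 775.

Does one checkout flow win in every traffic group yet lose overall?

Search: the guest checkout 135/190 = 71.1%, the multi-step checkout 1581/2363 = 66.9% → the guest checkout
Social: the guest checkout 1017/2856 = 35.6%, the multi-step checkout 21/79 = 26.6% → the guest checkout
Display: the guest checkout 916/1460 = 62.7%, the multi-step checkout 423/775 = 54.6% → the guest checkout
Overall: the guest checkout 2068/4506 = 45.9%, the multi-step checkout 2025/3217 = 62.9% → the multi-step checkout
The guest checkout wins each traffic group but the multi-step checkout wins overall — the comparison reverses. The guest checkout's sessions skew toward social, which has a lower base rate.

Yes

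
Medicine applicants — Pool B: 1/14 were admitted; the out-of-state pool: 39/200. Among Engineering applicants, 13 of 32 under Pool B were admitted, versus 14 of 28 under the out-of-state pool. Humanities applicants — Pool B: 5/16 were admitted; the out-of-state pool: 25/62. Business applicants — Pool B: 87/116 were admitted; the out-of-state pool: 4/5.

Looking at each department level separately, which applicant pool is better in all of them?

the out-of-state pool

Medicine: Pool B 1/14 = 7.1%, the out-of-state pool 39/200 = 19.5% → the out-of-state pool
Engineering: Pool B 13/32 = 40.6%, the out-of-state pool 14/28 = 50.0% → the out-of-state pool
Humanities: Pool B 5/16 = 31.2%, the out-of-state pool 25/62 = 40.3% → the out-of-state pool
Business: Pool B 87/116 = 75.0%, the out-of-state pool 4/5 = 80.0% → the out-of-state pool
The out-of-state pool has the higher rate in all 4 groups.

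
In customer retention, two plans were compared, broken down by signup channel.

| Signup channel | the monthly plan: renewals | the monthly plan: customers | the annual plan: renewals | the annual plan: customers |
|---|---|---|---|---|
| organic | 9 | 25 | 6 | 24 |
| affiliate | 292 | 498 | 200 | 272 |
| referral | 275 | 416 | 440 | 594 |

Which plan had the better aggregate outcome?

Organic: the monthly plan 9/25 = 36.0%, the annual plan 6/24 = 25.0% → the monthly plan
Affiliate: the monthly plan 292/498 = 58.6%, the annual plan 200/272 = 73.5% → the annual plan
Referral: the monthly plan 275/416 = 66.1%, the annual plan 440/594 = 74.1% → the annual plan
Overall: the monthly plan 576/939 = 61.3%, the annual plan 646/890 = 72.6% → the annual plan
(Neither sweeps every signup group, but the annual plan has the higher pooled rate.)

the annual plan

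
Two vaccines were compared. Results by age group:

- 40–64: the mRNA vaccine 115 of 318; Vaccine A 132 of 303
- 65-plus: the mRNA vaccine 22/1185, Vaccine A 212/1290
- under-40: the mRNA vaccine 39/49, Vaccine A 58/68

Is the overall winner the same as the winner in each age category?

Yes

40–64: the mRNA vaccine 115/318 = 36.2%, Vaccine A 132/303 = 43.6% → Vaccine A
65-plus: the mRNA vaccine 22/1185 = 1.9%, Vaccine A 212/1290 = 16.4% → Vaccine A
Under-40: the mRNA vaccine 39/49 = 79.6%, Vaccine A 58/68 = 85.3% → Vaccine A
Overall: the mRNA vaccine 176/1552 = 11.3%, Vaccine A 402/1661 = 24.2% → Vaccine A
Vaccine A wins overall and in every age group — no reversal.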